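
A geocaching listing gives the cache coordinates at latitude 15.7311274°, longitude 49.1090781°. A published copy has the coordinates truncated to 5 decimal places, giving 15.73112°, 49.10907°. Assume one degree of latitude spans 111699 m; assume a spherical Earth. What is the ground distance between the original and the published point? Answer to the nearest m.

The latitude changed by +0.0000074° and the longitude by +0.0000081°.
North–south shift: 0.0000074 × 111699 = 0.826573 m.
East–west at this latitude: 0.0000081° × 111699 × cos 15.7311° ≈ 0.0000081 × 107515 = 0.870874 m.
Distance: √(0.826573² + 0.870874²) ≈ 1.20068 m.

1 m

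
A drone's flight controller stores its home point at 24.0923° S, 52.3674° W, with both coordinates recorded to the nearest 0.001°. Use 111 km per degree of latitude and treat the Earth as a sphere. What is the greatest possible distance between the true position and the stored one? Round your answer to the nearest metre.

Rounding to 3 decimal places leaves each coordinate within ±0.0005° of the true value.
North–south component: 0.0005° × 111000 = 55.5 m.
East–west component at 24.0923°: 0.0005° × 111000 × cos 24.0923° ≈ 0.0005 × 101331 ≈ 50.6653 m.
Worst case both components are at the extreme and orthogonal: √(55.5² + 50.6653²) ≈ 75.148 m.

75 metres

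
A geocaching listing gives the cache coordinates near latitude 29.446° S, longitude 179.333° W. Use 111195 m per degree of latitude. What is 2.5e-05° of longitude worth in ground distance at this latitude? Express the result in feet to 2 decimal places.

At 29.446° a degree of longitude is 111195 × cos 29.446° ≈ 96830.8 m, so 2.5e-05° corresponds to 2.42077 m.
In feet: 2.42077 m ÷ 0.3048 ≈ 7.9422 ft.

7.94 feet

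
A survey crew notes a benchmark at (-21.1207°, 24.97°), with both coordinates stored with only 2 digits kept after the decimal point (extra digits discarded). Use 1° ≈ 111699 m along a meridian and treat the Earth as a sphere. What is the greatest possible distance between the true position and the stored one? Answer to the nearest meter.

Truncating at 2 decimal places can drop up to a full unit in the last place, so each coordinate may be off by as much as 0.01°.
North–south component: 0.01° × 111699 = 1116.99 m.
Longitude error → 0.01 × 111699 × cos 21.1207° = 0.01 × 111699 × 0.9328 ≈ 1041.95 m.
The two errors are perpendicular, so the maximum displacement is √(1116.99² + 1041.95²) ≈ 1527.53 m.

1528 meters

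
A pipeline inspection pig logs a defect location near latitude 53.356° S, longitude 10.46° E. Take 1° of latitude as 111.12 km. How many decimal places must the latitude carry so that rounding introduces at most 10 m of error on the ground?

One degree of latitude covers 111120 m.
Rounding to N decimal places gives at most 0.5 × 10⁻ᴺ degrees of error, i.e. 0.5 × 10⁻ᴺ × 111120 m.
Setting 55560 × 10⁻ᴺ ≤ 10 gives 10ᴺ ≥ 5556, i.e. N ≥ 3.74.
At 3 places the error can reach 55.6 m, but 4 places keeps it to 5.56 m.

4 decimal places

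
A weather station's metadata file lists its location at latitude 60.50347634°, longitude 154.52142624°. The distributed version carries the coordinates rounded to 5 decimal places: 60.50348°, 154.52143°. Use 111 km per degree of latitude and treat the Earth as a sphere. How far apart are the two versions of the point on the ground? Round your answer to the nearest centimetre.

Δlat = 60.50347634 − 60.50348 = -0.00000366°; Δlon = 154.52142624 − 154.52143 = -0.00000376°.
North–south shift: -0.00000366 × 111000 = -0.40626 m.
E–W at 60.5035°: -0.00000376° × 111000 × cos 60.5035° = -0.00000376 × 111000 × 0.4924 ≈ -0.205496 m.
Distance: √(0.40626² + 0.205496²) ≈ 0.455275 m.
That is 0.455275 m = 45.528 cm.

46 centimetres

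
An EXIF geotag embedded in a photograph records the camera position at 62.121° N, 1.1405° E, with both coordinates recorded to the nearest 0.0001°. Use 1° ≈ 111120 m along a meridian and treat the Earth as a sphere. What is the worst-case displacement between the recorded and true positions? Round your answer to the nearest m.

Rounding to 4 decimal places leaves each coordinate within ±5e-05° of the true value.
North–south component: 5e-05° × 111120 = 5.556 m.
Longitude error → 5e-05 × 111120 × cos 62.121° = 5e-05 × 111120 × 0.4676 ≈ 2.59802 m.
The two errors are perpendicular, so the maximum displacement is √(5.556² + 2.59802²) ≈ 6.13342 m.

6 m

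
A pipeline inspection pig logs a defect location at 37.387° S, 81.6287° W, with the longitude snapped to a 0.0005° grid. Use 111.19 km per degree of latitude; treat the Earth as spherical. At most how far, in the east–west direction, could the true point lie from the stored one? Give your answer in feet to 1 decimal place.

With a 0.0005° grid the true value lies within half a step, ±0.0005°/2 = ±0.00025°, of the stored one.
At latitude 37.387° a degree of longitude spans 111190 m × cos 37.387° = 111190 × 0.7946 ≈ 88346.3 m.
So at most 0.00025° × 88346.3 ≈ 22.0866 m east–west.
Converting: 22.0866 m × 3.2808 ft/m ≈ 72.463 ft.

72.5 feet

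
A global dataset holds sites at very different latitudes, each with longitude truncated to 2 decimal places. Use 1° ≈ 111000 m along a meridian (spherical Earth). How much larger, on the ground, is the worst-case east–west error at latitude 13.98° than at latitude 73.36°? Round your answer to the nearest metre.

759 metres

Truncating at 2 decimal places can drop up to a full unit in the last place, so the longitude may be off by as much as 0.01°.
Error at 13.98° = 0.01° × 111000 × cos 13.98° ≈ 1110 × 0.9704 = 1077.1 m.
Error at 73.36° = 0.01° × 111000 × cos 73.36° ≈ 1110 × 0.2864 = 317.86 m.
Difference: 1077.1 − 317.86 = 759.27 m.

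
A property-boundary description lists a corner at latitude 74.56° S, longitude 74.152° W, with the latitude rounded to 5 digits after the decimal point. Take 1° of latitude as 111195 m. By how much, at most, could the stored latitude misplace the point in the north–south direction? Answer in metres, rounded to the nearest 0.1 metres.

Rounding to 5 decimal places leaves the latitude within ±5e-06° of the true value.
Along the meridian that is 5e-06° × 111195 m/° = 0.555975 m.

0.6 metres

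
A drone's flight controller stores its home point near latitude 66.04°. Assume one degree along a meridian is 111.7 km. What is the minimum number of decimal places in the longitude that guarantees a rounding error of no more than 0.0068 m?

7 decimal places

At 66.04° one degree of longitude covers 111700 × cos 66.04° ≈ 111700 × 0.4061 ≈ 45361.2 m.
With N decimal places the half-ulp bound is 0.5·10⁻ᴺ°, or 0.5·10⁻ᴺ × 45361.2 m on the ground.
Setting 22680.6 × 10⁻ᴺ ≤ 0.0068 gives 10ᴺ ≥ 3.335e+06, i.e. N ≥ 6.52.
So 7 decimal places suffice (0.00227 m); 6 would allow up to 0.0227 m.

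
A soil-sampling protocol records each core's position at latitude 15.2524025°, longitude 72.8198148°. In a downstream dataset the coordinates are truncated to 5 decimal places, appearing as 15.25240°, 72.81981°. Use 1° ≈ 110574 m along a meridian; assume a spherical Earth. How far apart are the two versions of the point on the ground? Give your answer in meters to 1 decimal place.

The latitude changed by +0.0000025° and the longitude by +0.0000048°.
N–S: 0.0000025° × 110574 m/° = 0.276435 m.
East–west at this latitude: 0.0000048° × 110574 × cos 15.2524° ≈ 0.0000048 × 106679 = 0.51206 m.
Hypotenuse of the two orthogonal shifts: √(0.276435² + 0.51206²) = 0.581912 m.

0.6 meters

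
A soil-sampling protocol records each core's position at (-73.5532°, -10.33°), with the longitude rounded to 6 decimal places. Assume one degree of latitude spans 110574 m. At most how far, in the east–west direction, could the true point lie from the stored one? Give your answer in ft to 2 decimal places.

Rounding to 6 decimal places leaves the longitude within ±5e-07° of the true value.
At latitude 73.5532° a degree of longitude spans 110574 m × cos 73.5532° = 110574 × 0.2831 ≈ 31306.3 m.
Maximum E–W displacement: 5e-07 × 31306.3 = 0.0156531 m.
In feet: 0.0156531 m ÷ 0.3048 ≈ 0.051355 ft.

0.05 ft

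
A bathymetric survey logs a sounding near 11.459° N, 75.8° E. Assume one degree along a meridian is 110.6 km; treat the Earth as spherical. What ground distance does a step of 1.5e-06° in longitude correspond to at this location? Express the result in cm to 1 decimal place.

16.3 cm

1.5e-06° of longitude at 11.459° is 1.5e-06 × 110600 × cos 11.459° ≈ 1.5e-06 × 108395 = 0.162593 m.
That is 0.162593 m = 16.259 cm.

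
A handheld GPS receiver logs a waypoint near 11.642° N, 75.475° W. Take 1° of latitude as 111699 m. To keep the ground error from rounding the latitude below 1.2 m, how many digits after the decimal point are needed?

5 decimal places

One degree of latitude covers 111699 m.
With N decimal places the half-ulp bound is 0.5·10⁻ᴺ°, or 0.5·10⁻ᴺ × 111699 m on the ground.
Setting 55849.5 × 10⁻ᴺ ≤ 1.2 gives 10ᴺ ≥ 4.654e+04, i.e. N ≥ 4.67.
At 4 places the error can reach 5.58 m, but 5 places keeps it to 0.558 m.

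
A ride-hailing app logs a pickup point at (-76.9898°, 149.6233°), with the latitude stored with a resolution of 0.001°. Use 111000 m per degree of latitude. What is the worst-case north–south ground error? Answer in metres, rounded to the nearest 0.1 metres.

55.5 metres

With a 0.001° grid the true value lies within half a step, ±0.001°/2 = ±0.0005°, of the stored one.
Along the meridian that is 0.0005° × 111000 m/° = 55.5 m.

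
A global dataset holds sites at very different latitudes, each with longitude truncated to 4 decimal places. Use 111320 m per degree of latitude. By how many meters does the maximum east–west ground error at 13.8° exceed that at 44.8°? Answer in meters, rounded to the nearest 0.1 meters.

Truncating at 4 decimal places can drop up to a full unit in the last place, so the longitude may be off by as much as 0.0001°.
Error at 13.8° = 0.0001° × 111320 × cos 13.8° ≈ 11.132 × 0.9711 = 10.811 m.
At 44.8°: 0.0001° × 111320 × cos 44.8° = 0.0001 × 111320 × 0.7096 ≈ 7.8989 m.
Difference: 10.811 − 7.8989 = 2.9117 m.

2.9 meters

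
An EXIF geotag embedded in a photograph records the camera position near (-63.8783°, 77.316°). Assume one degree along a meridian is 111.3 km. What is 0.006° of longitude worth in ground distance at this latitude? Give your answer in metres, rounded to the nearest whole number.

294 metres

One degree of longitude here spans 111300 × cos 63.8783° = 111300 × 0.4403 ≈ 49003.1 m; 0.006° of that is 294.018 m.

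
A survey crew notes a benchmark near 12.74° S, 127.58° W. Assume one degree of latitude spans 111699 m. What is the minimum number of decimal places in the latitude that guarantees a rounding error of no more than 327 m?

3 decimal places

One degree of latitude covers 111699 m.
With N decimal places the half-ulp bound is 0.5·10⁻ᴺ°, or 0.5·10⁻ᴺ × 111699 m on the ground.
Setting 55849.5 × 10⁻ᴺ ≤ 327 gives 10ᴺ ≥ 170.8, i.e. N ≥ 2.23.
N = 2 would give 558 m (too coarse); N = 3 gives 55.8 m ≤ 327 m.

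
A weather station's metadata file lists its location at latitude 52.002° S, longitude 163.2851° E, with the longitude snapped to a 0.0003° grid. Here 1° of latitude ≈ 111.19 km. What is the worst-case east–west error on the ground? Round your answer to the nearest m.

With a 0.0003° grid the true value lies within half a step, ±0.0003°/2 = ±0.00015°, of the stored one.
One degree of longitude at 52.002° is 111190 × cos 52.002° ≈ 111190 × 0.6156 = 68452.3 m.
Maximum E–W displacement: 0.00015 × 68452.3 = 10.2679 m.

10 m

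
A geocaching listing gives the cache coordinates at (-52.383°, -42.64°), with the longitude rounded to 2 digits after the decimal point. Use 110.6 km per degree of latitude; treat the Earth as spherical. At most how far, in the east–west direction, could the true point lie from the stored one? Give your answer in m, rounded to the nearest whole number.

Rounding to 2 decimal places leaves the longitude within ±0.005° of the true value.
At latitude 52.383° a degree of longitude spans 110600 m × cos 52.383° = 110600 × 0.6104 ≈ 67508.1 m.
Maximum E–W displacement: 0.005 × 67508.1 = 337.54 m.

338 m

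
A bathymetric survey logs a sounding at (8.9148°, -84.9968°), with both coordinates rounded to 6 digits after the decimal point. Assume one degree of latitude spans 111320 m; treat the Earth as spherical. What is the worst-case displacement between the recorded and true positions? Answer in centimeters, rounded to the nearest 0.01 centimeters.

Rounding to 6 decimal places leaves each coordinate within ±5e-07° of the true value.
North–south component: 5e-07° × 111320 = 0.05566 m.
E–W at 8.9148°: 5e-07° × 111320 × cos 8.9148° = 5e-07 × 111320 × 0.9879 ≈ 0.0549876 m.
Combining orthogonally: (0.05566² + 0.0549876²)^½ ≈ 0.0782411 m.
That is 0.0782411 m = 7.8241 cm.

7.82 centimeters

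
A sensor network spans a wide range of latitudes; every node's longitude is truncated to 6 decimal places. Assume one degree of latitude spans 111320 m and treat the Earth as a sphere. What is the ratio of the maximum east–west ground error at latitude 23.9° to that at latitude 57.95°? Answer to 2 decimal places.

Truncating at 6 decimal places can drop up to a full unit in the last place, so the longitude may be off by as much as 1e-06°.
Error at 23.9° = 1e-06° × 111320 × cos 23.9° ≈ 0.11132 × 0.9143 = 0.10177 m.
At 57.95°: 1e-06° × 111320 × cos 57.95° = 1e-06 × 111320 × 0.5307 ≈ 0.059073 m.
Ratio: 0.10177 / 0.059073 = cos 23.9° / cos 57.95° ≈ 1.7229.

1.72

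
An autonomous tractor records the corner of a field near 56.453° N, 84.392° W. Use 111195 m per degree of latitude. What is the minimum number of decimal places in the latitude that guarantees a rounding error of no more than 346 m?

One degree of latitude covers 111195 m.
Rounding to N decimal places gives at most 0.5 × 10⁻ᴺ degrees of error, i.e. 0.5 × 10⁻ᴺ × 111195 m.
Setting 55597.5 × 10⁻ᴺ ≤ 346 gives 10ᴺ ≥ 160.7, i.e. N ≥ 2.21.
So 3 decimal places suffice (55.6 m); 2 would allow up to 556 m.

3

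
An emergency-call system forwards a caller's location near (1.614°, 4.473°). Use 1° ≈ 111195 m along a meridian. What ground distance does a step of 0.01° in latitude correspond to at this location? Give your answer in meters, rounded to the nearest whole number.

0.01° × 111195 m/° = 1111.95 m.

1112 meters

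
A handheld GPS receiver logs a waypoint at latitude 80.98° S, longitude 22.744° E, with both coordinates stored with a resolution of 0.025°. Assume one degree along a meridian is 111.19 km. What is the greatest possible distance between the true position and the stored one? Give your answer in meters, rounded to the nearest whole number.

1407 meters

With a 0.025° grid the true value lies within half a step, ±0.025°/2 = ±0.0125°, of the stored one.
Latitude error → 0.0125 × 111190 = 1389.88 m along the meridian.
East–west component at 80.98°: 0.0125° × 111190 × cos 80.98° ≈ 0.0125 × 17432.3 ≈ 217.904 m.
The two errors are perpendicular, so the maximum displacement is √(1389.88² + 217.904²) ≈ 1406.85 m.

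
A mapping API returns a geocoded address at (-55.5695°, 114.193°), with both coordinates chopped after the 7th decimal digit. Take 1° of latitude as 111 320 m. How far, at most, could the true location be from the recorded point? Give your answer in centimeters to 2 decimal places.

1.28 centimeters

Truncating at 7 decimal places can drop up to a full unit in the last place, so each coordinate may be off by as much as 1e-07°.
N–S: 1e-07° × 111320 m/° = 0.011132 m.
East–west component at 55.5695°: 1e-07° × 111320 × cos 55.5695° ≈ 1e-07 × 62941 ≈ 0.0062941 m.
The two errors are perpendicular, so the maximum displacement is √(0.011132² + 0.0062941²) ≈ 0.0127882 m.
That is 0.0127882 m = 1.2788 cm.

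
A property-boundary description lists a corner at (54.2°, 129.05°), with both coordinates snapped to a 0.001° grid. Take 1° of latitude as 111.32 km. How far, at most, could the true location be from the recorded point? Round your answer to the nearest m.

64 m

With a 0.001° grid the true value lies within half a step, ±0.001°/2 = ±0.0005°, of the stored one.
N–S: 0.0005° × 111320 m/° = 55.66 m.
Longitude error → 0.0005 × 111320 × cos 54.2° = 0.0005 × 111320 × 0.5850 ≈ 32.5587 m.
The two errors are perpendicular, so the maximum displacement is √(55.66² + 32.5587²) ≈ 64.4834 m.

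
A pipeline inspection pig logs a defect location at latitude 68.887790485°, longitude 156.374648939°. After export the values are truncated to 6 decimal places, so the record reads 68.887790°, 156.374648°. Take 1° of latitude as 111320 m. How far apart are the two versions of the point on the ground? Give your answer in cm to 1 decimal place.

6.6 cm

The latitude changed by +0.000000485° and the longitude by +0.000000939°.
North–south shift: 0.000000485 × 111320 = 0.0539902 m.
E–W at 68.8878°: 0.000000939° × 111320 × cos 68.8878° = 0.000000939 × 111320 × 0.3602 ≈ 0.0376511 m.
Hypotenuse of the two orthogonal shifts: √(0.0539902² + 0.0376511²) = 0.0658221 m.
That is 0.0658221 m = 6.5822 cm.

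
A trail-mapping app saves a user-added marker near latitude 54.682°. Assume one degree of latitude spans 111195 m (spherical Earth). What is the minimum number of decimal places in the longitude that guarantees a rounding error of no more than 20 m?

At 54.682° one degree of longitude covers 111195 × cos 54.682° ≈ 111195 × 0.5781 ≈ 64283.4 m.
N decimal places → at most half a unit in the last place, 0.5 × 10⁻ᴺ° = 64283.4/2 × 10⁻ᴺ m.
Need 0.5 × 64283.4 × 10⁻ᴺ ≤ 20 → 10⁻ᴺ ≤ 6.222e-04, so N ≥ 3.21.
So 4 decimal places suffice (3.21 m); 3 would allow up to 32.1 m.

4 decimal places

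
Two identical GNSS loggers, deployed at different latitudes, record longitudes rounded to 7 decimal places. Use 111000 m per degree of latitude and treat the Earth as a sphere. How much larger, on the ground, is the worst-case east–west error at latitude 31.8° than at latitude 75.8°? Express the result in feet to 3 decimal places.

0.011 feet

Rounding to 7 decimal places leaves the longitude within ±5e-08° of the true value.
At 31.8°: 5e-08° × 111000 × cos 31.8° = 5e-08 × 111000 × 0.8499 ≈ 0.0047169 m.
Error at 75.8° = 5e-08° × 111000 × cos 75.8° ≈ 0.00555 × 0.2453 = 0.0013615 m.
So the lower-latitude error exceeds the higher by 0.0047169 − 0.0013615 = 0.0033554 m.
In feet: 0.00335545 m ÷ 0.3048 ≈ 0.011009 ft.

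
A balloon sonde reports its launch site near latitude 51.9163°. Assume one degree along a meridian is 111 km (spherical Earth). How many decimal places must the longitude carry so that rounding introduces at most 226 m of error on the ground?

3

At 51.9163° one degree of longitude covers 111000 × cos 51.9163° ≈ 111000 × 0.6168 ≈ 68466.1 m.
Rounding to N decimal places gives at most 0.5 × 10⁻ᴺ degrees of error, i.e. 0.5 × 10⁻ᴺ × 68466.1 m.
Setting 34233.1 × 10⁻ᴺ ≤ 226 gives 10ᴺ ≥ 151.5, i.e. N ≥ 2.18.
So 3 decimal places suffice (34.2 m); 2 would allow up to 342 m.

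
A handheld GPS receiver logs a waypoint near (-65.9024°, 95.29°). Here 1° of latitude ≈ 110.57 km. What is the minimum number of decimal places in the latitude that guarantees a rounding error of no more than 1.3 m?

One degree of latitude covers 110570 m.
N decimal places → at most half a unit in the last place, 0.5 × 10⁻ᴺ° = 110570/2 × 10⁻ᴺ m.
Need 0.5 × 110570 × 10⁻ᴺ ≤ 1.3 → 10⁻ᴺ ≤ 2.351e-05, so N ≥ 4.63.
At 4 places the error can reach 5.53 m, but 5 places keeps it to 0.553 m.

5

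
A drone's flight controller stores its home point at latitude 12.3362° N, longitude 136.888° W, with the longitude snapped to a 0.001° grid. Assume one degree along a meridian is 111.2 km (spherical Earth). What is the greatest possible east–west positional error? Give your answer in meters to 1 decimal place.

54.3 meters

With a 0.001° grid the true value lies within half a step, ±0.001°/2 = ±0.0005°, of the stored one.
One degree of longitude at 12.3362° is 111200 × cos 12.3362° ≈ 111200 × 0.9769 = 108632 m.
Maximum E–W displacement: 0.0005 × 108632 = 54.3162 m.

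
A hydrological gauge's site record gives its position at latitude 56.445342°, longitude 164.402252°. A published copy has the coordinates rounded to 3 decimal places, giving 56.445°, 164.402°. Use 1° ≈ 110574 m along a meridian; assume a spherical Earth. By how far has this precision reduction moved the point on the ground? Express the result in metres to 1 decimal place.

40.8 metres

The latitude changed by +0.000342° and the longitude by +0.000252°.
N–S: 0.000342° × 110574 m/° = 37.8163 m.
E–W at 56.445°: 0.000252° × 110574 × cos 56.445° = 0.000252 × 110574 × 0.5527 ≈ 15.4018 m.
Hypotenuse of the two orthogonal shifts: √(37.8163² + 15.4018²) = 40.8325 m.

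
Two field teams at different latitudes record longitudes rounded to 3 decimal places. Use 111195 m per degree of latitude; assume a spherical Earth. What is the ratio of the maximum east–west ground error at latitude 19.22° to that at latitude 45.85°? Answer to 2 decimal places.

1.36

Rounding to 3 decimal places leaves the longitude within ±0.0005° of the true value.
At 19.22°: 0.0005° × 111195 × cos 19.22° = 0.0005 × 111195 × 0.9443 ≈ 52.499 m.
At 45.85°: 0.0005° × 111195 × cos 45.85° = 0.0005 × 111195 × 0.6965 ≈ 38.726 m.
The ratio reduces to cos 19.22° / cos 45.85° = 0.9443/0.6965 ≈ 1.3556.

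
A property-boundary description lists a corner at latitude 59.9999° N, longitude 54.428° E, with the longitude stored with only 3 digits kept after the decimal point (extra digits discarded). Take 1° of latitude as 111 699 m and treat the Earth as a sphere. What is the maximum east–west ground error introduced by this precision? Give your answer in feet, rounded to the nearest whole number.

183 feet

Truncating at 3 decimal places can drop up to a full unit in the last place, so the longitude may be off by as much as 0.001°.
Parallels shrink by cos φ, so at 59.9999° a degree of longitude is 111699 × 0.5000 ≈ 55849.7 m.
Maximum E–W displacement: 0.001 × 55849.7 = 55.8497 m.
Converting: 55.8497 m × 3.2808 ft/m ≈ 183.23 ft.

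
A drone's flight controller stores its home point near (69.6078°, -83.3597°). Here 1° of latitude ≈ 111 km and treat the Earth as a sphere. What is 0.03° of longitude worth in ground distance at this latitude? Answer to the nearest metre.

0.03° of longitude at 69.6078° is 0.03 × 111000 × cos 69.6078° ≈ 0.03 × 38677.3 = 1160.32 m.

1160 metres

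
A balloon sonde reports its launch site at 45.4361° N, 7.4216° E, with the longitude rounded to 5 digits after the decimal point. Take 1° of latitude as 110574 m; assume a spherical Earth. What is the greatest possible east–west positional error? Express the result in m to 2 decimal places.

Rounding to 5 decimal places leaves the longitude within ±5e-06° of the true value.
At latitude 45.4361° a degree of longitude spans 110574 m × cos 45.4361° = 110574 × 0.7017 ≈ 77590.3 m.
Maximum E–W displacement: 5e-06 × 77590.3 = 0.387951 m.

0.39 m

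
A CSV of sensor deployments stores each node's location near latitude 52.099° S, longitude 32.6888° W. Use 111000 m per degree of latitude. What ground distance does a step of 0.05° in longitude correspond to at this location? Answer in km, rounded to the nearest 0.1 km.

3.4 km

At 52.099° a degree of longitude is 111000 × cos 52.099° ≈ 68187.2 m, so 0.05° corresponds to 3409.36 m.
That is 3409.36 m = 3.4094 km.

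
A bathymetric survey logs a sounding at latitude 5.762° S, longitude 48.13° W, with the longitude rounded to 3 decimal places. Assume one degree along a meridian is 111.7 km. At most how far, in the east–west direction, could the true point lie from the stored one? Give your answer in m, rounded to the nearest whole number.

Rounding to 3 decimal places leaves the longitude within ±0.0005° of the true value.
Parallels shrink by cos φ, so at 5.762° a degree of longitude is 111700 × 0.9949 ≈ 111136 m.
Maximum E–W displacement: 0.0005 × 111136 = 55.5678 m.

56 m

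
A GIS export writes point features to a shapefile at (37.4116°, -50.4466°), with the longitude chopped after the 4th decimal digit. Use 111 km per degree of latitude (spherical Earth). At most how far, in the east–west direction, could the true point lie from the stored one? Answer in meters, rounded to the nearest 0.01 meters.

Truncating at 4 decimal places can drop up to a full unit in the last place, so the longitude may be off by as much as 0.0001°.
One degree of longitude at 37.4116° is 111000 × cos 37.4116° ≈ 111000 × 0.7943 = 88166.4 m.
Maximum E–W displacement: 0.0001 × 88166.4 = 8.81664 m.

8.82 meters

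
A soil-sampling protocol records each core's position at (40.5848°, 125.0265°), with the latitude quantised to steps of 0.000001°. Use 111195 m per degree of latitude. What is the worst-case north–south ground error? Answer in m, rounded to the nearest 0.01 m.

0.06 m

With a 0.000001° grid the true value lies within half a step, ±0.000001°/2 = ±5e-07°, of the stored one.
North–south distance: 5e-07° × 111195 m/° = 0.0555975 m.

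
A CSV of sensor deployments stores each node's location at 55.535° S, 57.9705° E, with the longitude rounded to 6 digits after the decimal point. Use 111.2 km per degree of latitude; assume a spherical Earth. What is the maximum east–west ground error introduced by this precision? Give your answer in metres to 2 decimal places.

0.03 metres

Rounding to 6 decimal places leaves the longitude within ±5e-07° of the true value.
At latitude 55.535° a degree of longitude spans 111200 m × cos 55.535° = 111200 × 0.5659 ≈ 62928.4 m.
East–west error: 5e-07° × 62928.4 m/° ≈ 0.0314642 m.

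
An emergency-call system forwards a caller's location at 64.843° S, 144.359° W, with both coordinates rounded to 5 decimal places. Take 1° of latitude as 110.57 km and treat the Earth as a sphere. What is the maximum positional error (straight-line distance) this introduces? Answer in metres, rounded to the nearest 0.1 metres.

0.6 metres

Rounding to 5 decimal places leaves each coordinate within ±5e-06° of the true value.
Latitude error → 5e-06 × 110570 = 0.55285 m along the meridian.
Longitude error → 5e-06 × 110570 × cos 64.843° = 5e-06 × 110570 × 0.4251 ≈ 0.235017 m.
Worst case both components are at the extreme and orthogonal: √(0.55285² + 0.235017²) ≈ 0.600729 m.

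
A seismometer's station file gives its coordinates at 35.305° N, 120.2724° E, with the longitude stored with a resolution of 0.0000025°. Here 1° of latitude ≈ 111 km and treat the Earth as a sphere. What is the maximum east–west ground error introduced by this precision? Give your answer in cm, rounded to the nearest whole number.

With a 0.0000025° grid the true value lies within half a step, ±0.0000025°/2 = ±1.25e-06°, of the stored one.
One degree of longitude at 35.305° is 111000 × cos 35.305° ≈ 111000 × 0.8161 = 90585.7 m.
So at most 1.25e-06° × 90585.7 ≈ 0.113232 m east–west.
That is 0.113232 m = 11.323 cm.

11 cm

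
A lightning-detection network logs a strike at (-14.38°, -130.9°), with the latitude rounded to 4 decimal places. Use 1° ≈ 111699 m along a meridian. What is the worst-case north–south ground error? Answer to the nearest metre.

Rounding to 4 decimal places leaves the latitude within ±5e-05° of the true value.
So the N–S error is at most 5e-05 × 111699 = 5.58495 m.

6 metres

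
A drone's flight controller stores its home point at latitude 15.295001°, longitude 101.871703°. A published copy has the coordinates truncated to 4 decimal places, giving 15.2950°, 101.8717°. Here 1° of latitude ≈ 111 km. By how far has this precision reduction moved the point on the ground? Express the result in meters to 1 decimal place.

0.3 meters

The latitude changed by +0.000001° and the longitude by +0.000003°.
North–south shift: 0.000001 × 111000 = 0.111 m.
E–W at 15.295°: 0.000003° × 111000 × cos 15.295° = 0.000003 × 111000 × 0.9646 ≈ 0.321205 m.
Combined displacement = (0.111² + 0.321205²)^½ ≈ 0.339844 m.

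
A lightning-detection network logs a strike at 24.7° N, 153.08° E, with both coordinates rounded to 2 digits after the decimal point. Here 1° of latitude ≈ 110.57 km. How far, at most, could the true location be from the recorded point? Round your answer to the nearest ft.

Rounding to 2 decimal places leaves each coordinate within ±0.005° of the true value.
Latitude error → 0.005 × 110570 = 552.85 m along the meridian.
E–W at 24.7°: 0.005° × 110570 × cos 24.7° = 0.005 × 110570 × 0.9085 ≈ 502.269 m.
Combining orthogonally: (552.85² + 502.269²)^½ ≈ 746.938 m.
Converting: 746.938 m × 3.2808 ft/m ≈ 2450.6 ft.

2451 ft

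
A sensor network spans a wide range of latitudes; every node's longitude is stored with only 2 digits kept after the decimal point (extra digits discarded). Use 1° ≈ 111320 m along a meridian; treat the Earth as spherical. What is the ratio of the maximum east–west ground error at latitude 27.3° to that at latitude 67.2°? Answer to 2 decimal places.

Truncating at 2 decimal places can drop up to a full unit in the last place, so the longitude may be off by as much as 0.01°.
Error at 27.3° = 0.01° × 111320 × cos 27.3° ≈ 1113.2 × 0.8886 = 989.21 m.
At 67.2°: 0.01° × 111320 × cos 67.2° = 0.01 × 111320 × 0.3875 ≈ 431.38 m.
The ratio reduces to cos 27.3° / cos 67.2° = 0.8886/0.3875 ≈ 2.2931.

2.29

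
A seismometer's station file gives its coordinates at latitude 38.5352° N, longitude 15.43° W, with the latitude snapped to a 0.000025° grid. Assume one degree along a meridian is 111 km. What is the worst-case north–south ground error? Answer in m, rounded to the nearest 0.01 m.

1.39 m

With a 0.000025° grid the true value lies within half a step, ±0.000025°/2 = ±1.25e-05°, of the stored one.
North–south distance: 1.25e-05° × 111000 m/° = 1.3875 m.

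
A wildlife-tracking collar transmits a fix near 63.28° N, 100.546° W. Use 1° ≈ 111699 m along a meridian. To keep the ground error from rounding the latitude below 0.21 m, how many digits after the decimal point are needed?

One degree of latitude covers 111699 m.
Rounding to N decimal places gives at most 0.5 × 10⁻ᴺ degrees of error, i.e. 0.5 × 10⁻ᴺ × 111699 m.
Need 0.5 × 111699 × 10⁻ᴺ ≤ 0.21 → 10⁻ᴺ ≤ 3.760e-06, so N ≥ 5.42.
So 6 decimal places suffice (0.0558 m); 5 would allow up to 0.558 m.

6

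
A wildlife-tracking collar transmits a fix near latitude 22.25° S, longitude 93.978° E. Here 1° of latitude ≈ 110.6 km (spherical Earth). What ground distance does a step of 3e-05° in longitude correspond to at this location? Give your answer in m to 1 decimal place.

3.1 m

One degree of longitude here spans 110600 × cos 22.25° = 110600 × 0.9255 ≈ 102365 m; 3e-05° of that is 3.07094 m.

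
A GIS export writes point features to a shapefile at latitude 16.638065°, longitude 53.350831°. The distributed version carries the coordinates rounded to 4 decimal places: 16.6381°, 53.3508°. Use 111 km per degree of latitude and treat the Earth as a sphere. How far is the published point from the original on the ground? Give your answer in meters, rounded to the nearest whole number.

Δlat = 16.638065 − 16.6381 = -0.000035°; Δlon = 53.350831 − 53.3508 = +0.000031°.
N–S: -0.000035° × 111000 m/° = -3.885 m.
East–west at this latitude: 0.000031° × 111000 × cos 16.6381° ≈ 0.000031 × 106353 = 3.29693 m.
Hypotenuse of the two orthogonal shifts: √(3.885² + 3.29693²) = 5.09539 m.

5 meters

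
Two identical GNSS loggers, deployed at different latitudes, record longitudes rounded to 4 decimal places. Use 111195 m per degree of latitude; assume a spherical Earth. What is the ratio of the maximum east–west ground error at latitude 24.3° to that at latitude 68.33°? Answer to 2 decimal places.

Rounding to 4 decimal places leaves the longitude within ±5e-05° of the true value.
Error at 24.3° = 5e-05° × 111195 × cos 24.3° ≈ 5.5598 × 0.9114 = 5.0672 m.
Error at 68.33° = 5e-05° × 111195 × cos 68.33° ≈ 5.5598 × 0.3693 = 2.053 m.
Ratio: 5.0672 / 2.053 = cos 24.3° / cos 68.33° ≈ 2.4682.

2.47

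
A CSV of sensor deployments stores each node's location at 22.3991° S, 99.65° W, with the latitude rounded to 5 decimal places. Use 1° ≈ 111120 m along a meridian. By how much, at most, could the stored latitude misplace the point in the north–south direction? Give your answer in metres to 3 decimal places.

Rounding to 5 decimal places leaves the latitude within ±5e-06° of the true value.
North–south distance: 5e-06° × 111120 m/° = 0.5556 m.

0.556 metres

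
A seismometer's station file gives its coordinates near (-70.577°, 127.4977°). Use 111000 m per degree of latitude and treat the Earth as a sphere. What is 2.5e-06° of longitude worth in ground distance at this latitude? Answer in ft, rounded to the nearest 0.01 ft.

0.30 ft

One degree of longitude here spans 111000 × cos 70.577° = 111000 × 0.3325 ≈ 36911.9 m; 2.5e-06° of that is 0.0922798 m.
In feet: 0.0922798 m ÷ 0.3048 ≈ 0.30276 ft.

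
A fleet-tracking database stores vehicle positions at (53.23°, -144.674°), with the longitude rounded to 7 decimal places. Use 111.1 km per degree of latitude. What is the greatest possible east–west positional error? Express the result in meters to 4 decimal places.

0.0033 meters

Rounding to 7 decimal places leaves the longitude within ±5e-08° of the true value.
One degree of longitude at 53.23° is 111100 × cos 53.23° ≈ 111100 × 0.5986 = 66504.9 m.
East–west error: 5e-08° × 66504.9 m/° ≈ 0.00332525 m.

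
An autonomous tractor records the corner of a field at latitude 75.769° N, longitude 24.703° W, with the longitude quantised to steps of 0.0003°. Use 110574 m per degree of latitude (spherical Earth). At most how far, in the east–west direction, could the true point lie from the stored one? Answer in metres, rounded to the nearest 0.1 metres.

4.1 metres

With a 0.0003° grid the true value lies within half a step, ±0.0003°/2 = ±0.00015°, of the stored one.
At latitude 75.769° a degree of longitude spans 110574 m × cos 75.769° = 110574 × 0.2458 ≈ 27182.6 m.
So at most 0.00015° × 27182.6 ≈ 4.07739 m east–west.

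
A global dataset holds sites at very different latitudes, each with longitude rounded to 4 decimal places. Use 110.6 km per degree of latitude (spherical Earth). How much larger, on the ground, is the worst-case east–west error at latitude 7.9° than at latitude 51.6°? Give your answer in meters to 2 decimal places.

2.04 meters

Rounding to 4 decimal places leaves the longitude within ±5e-05° of the true value.
At 7.9°: 5e-05° × 110600 × cos 7.9° = 5e-05 × 110600 × 0.9905 ≈ 5.4775 m.
Error at 51.6° = 5e-05° × 110600 × cos 51.6° ≈ 5.53 × 0.6211 = 3.4349 m.
Difference: 5.4775 − 3.4349 = 2.0426 m.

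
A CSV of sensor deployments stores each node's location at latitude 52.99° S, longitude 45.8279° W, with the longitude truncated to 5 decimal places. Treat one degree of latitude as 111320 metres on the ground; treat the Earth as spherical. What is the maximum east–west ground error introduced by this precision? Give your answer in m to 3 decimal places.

Truncating at 5 decimal places can drop up to a full unit in the last place, so the longitude may be off by as much as 1e-05°.
At latitude 52.99° a degree of longitude spans 111320 m × cos 52.99° = 111320 × 0.6020 ≈ 67009.6 m.
East–west error: 1e-05° × 67009.6 m/° ≈ 0.670096 m.

0.670 m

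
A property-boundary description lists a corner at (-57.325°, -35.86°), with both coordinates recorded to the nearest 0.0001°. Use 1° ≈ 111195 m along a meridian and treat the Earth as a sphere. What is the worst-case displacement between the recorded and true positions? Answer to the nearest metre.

Rounding to 4 decimal places leaves each coordinate within ±5e-05° of the true value.
North–south component: 5e-05° × 111195 = 5.55975 m.
Longitude error → 5e-05 × 111195 × cos 57.325° = 5e-05 × 111195 × 0.5399 ≈ 3.00156 m.
Combining orthogonally: (5.55975² + 3.00156²)^½ ≈ 6.31824 m.

6 metres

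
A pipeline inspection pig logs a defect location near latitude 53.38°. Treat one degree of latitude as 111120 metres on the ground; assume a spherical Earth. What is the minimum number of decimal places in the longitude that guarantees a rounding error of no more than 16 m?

At 53.38° one degree of longitude covers 111120 × cos 53.38° ≈ 111120 × 0.5965 ≈ 66283.6 m.
Rounding to N decimal places gives at most 0.5 × 10⁻ᴺ degrees of error, i.e. 0.5 × 10⁻ᴺ × 66283.6 m.
Need 0.5 × 66283.6 × 10⁻ᴺ ≤ 16 → 10⁻ᴺ ≤ 4.828e-04, so N ≥ 3.32.
So 4 decimal places suffice (3.31 m); 3 would allow up to 33.1 m.

4 decimal places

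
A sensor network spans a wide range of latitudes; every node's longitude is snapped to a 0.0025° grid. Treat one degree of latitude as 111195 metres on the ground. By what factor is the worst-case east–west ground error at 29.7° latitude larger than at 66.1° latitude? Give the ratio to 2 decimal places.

2.14

With a 0.0025° grid the true value lies within half a step, ±0.0025°/2 = ±0.00125°, of the stored one.
Error at 29.7° = 0.00125° × 111195 × cos 29.7° ≈ 138.99 × 0.8686 = 120.73 m.
Error at 66.1° = 0.00125° × 111195 × cos 66.1° ≈ 138.99 × 0.4051 = 56.312 m.
Ratio: 120.73 / 56.312 = cos 29.7° / cos 66.1° ≈ 2.1440.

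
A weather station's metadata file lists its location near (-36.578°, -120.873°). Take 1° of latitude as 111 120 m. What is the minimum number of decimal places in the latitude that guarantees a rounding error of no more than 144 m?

One degree of latitude covers 111120 m.
With N decimal places the half-ulp bound is 0.5·10⁻ᴺ°, or 0.5·10⁻ᴺ × 111120 m on the ground.
Setting 55560 × 10⁻ᴺ ≤ 144 gives 10ᴺ ≥ 385.8, i.e. N ≥ 2.59.
N = 2 would give 556 m (too coarse); N = 3 gives 55.6 m ≤ 144 m.

3 decimal places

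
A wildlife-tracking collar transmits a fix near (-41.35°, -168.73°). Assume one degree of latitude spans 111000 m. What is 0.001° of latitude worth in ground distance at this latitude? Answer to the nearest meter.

0.001° × 111000 m/° = 111 m.

111 meters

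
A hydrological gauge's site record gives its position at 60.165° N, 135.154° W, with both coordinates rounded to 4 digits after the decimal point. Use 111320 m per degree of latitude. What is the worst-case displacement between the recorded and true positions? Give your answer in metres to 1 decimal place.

6.2 metres

Rounding to 4 decimal places leaves each coordinate within ±5e-05° of the true value.
N–S: 5e-05° × 111320 m/° = 5.566 m.
E–W at 60.165°: 5e-05° × 111320 × cos 60.165° = 5e-05 × 111320 × 0.4975 ≈ 2.76911 m.
The two errors are perpendicular, so the maximum displacement is √(5.566² + 2.76911²) ≈ 6.21678 m.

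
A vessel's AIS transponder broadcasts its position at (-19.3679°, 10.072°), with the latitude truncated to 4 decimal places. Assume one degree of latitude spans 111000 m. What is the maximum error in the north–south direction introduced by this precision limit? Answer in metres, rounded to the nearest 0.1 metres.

11.1 metres

Truncating at 4 decimal places can drop up to a full unit in the last place, so the latitude may be off by as much as 0.0001°.
North–south distance: 0.0001° × 111000 m/° = 11.1 m.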